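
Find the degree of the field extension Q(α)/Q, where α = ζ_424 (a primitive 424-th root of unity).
[Q(α):Q] = 208

The minimal polynomial of ζ_424 over Q is the 424-th cyclotomic polynomial Φ_424(x), which is irreducible over Q and has degree φ(424) = 208. Hence [Q(α):Q] = φ(424) = 208.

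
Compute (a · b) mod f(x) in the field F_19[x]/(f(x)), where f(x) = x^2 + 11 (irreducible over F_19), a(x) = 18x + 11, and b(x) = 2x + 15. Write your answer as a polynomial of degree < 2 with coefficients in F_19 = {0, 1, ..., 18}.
a · b ≡ 7x + 16 (mod f(x))

Multiply in F_19[x]: a(x)·b(x) = (18x + 11)·(2x + 15) = 17x^2 + 7x + 13. This has degree ≥ 2, so divide by f(x) over F_19: 17x^2 + 7x + 13 = (17)·(x^2 + 11) + (7x + 16). Hence a·b ≡ 7x + 16 (mod f). (F_19[x]/(f) is a field with 19^2 = 361 elements since f is irreducible of degree 2.)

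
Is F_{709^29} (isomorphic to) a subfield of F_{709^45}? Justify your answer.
No: F_{709^29} is not a subfield of F_{709^45}

F_{p^m} embeds in F_{p^n} iff m | n. Here 29 ∤ 45 (since 45 = 1·29 + 16 with remainder 16 ≠ 0), so F_{709^29} is not a subfield of F_{709^45}. Equivalently: if it were, the tower law would give 29 = [F_{709^29}:F_709] dividing [F_{709^45}:F_709] = 45, contradiction.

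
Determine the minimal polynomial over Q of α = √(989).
m_α(x) = x^2 - 989

α satisfies α^2 - 989 = 0, so x^2 - 989 annihilates α. Since d = 989 is squarefree and ≠ 1, it is not a perfect square in Q, so x^2 - 989 has no rational root and is therefore irreducible over Q (a degree-2 polynomial over a field is irreducible iff it has no root). Hence m_α(x) = x^2 - 989.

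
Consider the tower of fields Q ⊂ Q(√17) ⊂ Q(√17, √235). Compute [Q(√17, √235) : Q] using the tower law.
[Q(√17, √235) : Q] = 4

[Q(√17):Q] = 2 (min poly x^2 - 17, irreducible since 17 is squarefree > 1). For the top step, suppose √235 ∈ Q(√17), say √235 = c + d√17 with c, d ∈ Q. Squaring: 235 = c^2 + 17d^2 + 2cd√17. Since √17 ∉ Q this forces 2cd = 0. If d = 0 then √235 = c ∈ Q, contradicting 235 squarefree > 1. If c = 0 then 235 = 17d^2, so 17·235 = (17d)^2 is a perfect square in Q — but 17·235 = 3995 is not a perfect square (since 17 and 235 are distinct squarefree integers). Contradiction. Hence √235 ∉ Q(√17), so x^2 - 235 stays irreducible over Q(√17) and [Q(√17, √235) : Q(√17)] = 2. By the tower law, [Q(√17, √235) : Q] = 2 · 2 = 4.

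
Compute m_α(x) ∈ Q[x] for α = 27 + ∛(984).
m_α(x) = x^3 - 81x^2 + 2187x - 20667

Set β = α - 27 = ∛(984), so β^3 = 984. Then (α - 27)^3 - 984 = 0, i.e. α is a root of g(x) = (x - 27)^3 - 984 = x^3 - 81x^2 + 2187x - 20667. Since g(x) = h(x - 27) where h(x) = x^3 - 984, and h is irreducible over Q (because 984 is not a perfect cube, so h has no rational root, and a monic cubic with no rational root is irreducible), g is also irreducible (irreducibility is preserved under the substitution x → x - 27). Hence m_α(x) = x^3 - 81x^2 + 2187x - 20667.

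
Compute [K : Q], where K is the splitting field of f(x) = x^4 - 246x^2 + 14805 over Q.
[K : Q] = 4

Solving the quadratic in x^2: x^2 = (246 ± √(246^2 - 4·14805))/2 = (246 ± √1296)/2 = (246 ± 36)/2, giving x^2 = 141 or x^2 = 105. So f(x) = (x^2 - 141)(x^2 - 105) and the roots of f are ±√141, ±√105. Hence the splitting field is K = Q(√141, √105). Since 141 and 105 are distinct squarefree integers > 1, their product 14805 is not a perfect square, so √105 ∉ Q(√141). By the tower law [K:Q] = [Q(√141,√105):Q(√141)] · [Q(√141):Q] = 2 · 2 = 4.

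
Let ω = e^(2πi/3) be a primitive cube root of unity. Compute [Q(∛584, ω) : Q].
[Q(∛584, ω) : Q] = 6

[Q(∛584):Q] = 3 (min poly x^3 - 584, irreducible since 584 is not a perfect cube). [Q(ω):Q] = 2 (min poly x^2 + x + 1). Since Q(∛584) ⊂ R and ω ∉ R, we have ω ∉ Q(∛584), so x^2 + x + 1 remains irreducible over Q(∛584) and [Q(∛584, ω) : Q(∛584)] = 2. By the tower law, [Q(∛584, ω) : Q] = 3 · 2 = 6. (In fact Q(∛584, ω) is the splitting field of x^3 - 584 over Q.)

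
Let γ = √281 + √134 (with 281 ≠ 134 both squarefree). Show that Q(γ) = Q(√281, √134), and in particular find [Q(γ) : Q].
[Q(γ) : Q] = 4 (equivalently, Q(γ) = Q(√281, √134))

Obviously Q(γ) ⊆ Q(√281, √134), and [Q(√281, √134):Q] = 4 (since 281, 134 are distinct squarefree integers > 1 with 37654 not a perfect square). To show equality we compute the minimal polynomial of γ. From γ = √281 + √134: γ^2 = 281 + 2√(37654) + 134 = 415 + 2√(37654), so γ^2 - 415 = 2√(37654); squaring, (γ^2 - 415)^2 = 4·37654, i.e. γ^4 - 830γ^2 + 172225 - 150616 = 0, i.e. γ^4 - 830γ^2 + 21609 = 0. So γ is a root of x^4 - 830x^2 + 21609. This polynomial is irreducible over Q: it has no rational root (each ±√281 ± √134 is irrational), and any factorization into two quadratics over Q would force √(37654) ∈ Q (pairing opposite roots) or √281, √134 ∈ Q (other pairings), all impossible. Hence [Q(γ):Q] = 4 = [Q(√281, √134):Q], so Q(γ) = Q(√281, √134).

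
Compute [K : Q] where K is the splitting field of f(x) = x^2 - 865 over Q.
[K : Q] = 2

f(x) = x^2 - 865 factors as (x - √865)(x + √865). The splitting field is K = Q(√865). Since 865 is squarefree and > 1, it is not a perfect square, so x^2 - 865 is irreducible over Q and [Q(√865) : Q] = 2. Hence [K : Q] = 2.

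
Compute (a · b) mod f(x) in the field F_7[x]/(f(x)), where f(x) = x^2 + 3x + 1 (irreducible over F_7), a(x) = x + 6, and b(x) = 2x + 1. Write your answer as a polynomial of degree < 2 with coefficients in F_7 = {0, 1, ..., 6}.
a · b ≡ 4 (mod f(x))

Multiply in F_7[x]: a(x)·b(x) = (x + 6)·(2x + 1) = 2x^2 + 6x + 6. This has degree ≥ 2, so divide by f(x) over F_7: 2x^2 + 6x + 6 = (2)·(x^2 + 3x + 1) + (4). Hence a·b ≡ 4 (mod f). (F_7[x]/(f) is a field with 7^2 = 49 elements since f is irreducible of degree 2.)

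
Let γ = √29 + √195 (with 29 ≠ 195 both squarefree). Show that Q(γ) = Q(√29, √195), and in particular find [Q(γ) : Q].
[Q(γ) : Q] = 4 (equivalently, Q(γ) = Q(√29, √195))

Obviously Q(γ) ⊆ Q(√29, √195), and [Q(√29, √195):Q] = 4 (since 29, 195 are distinct squarefree integers > 1 with 5655 not a perfect square). To show equality we compute the minimal polynomial of γ. From γ = √29 + √195: γ^2 = 29 + 2√(5655) + 195 = 224 + 2√(5655), so γ^2 - 224 = 2√(5655); squaring, (γ^2 - 224)^2 = 4·5655, i.e. γ^4 - 448γ^2 + 50176 - 22620 = 0, i.e. γ^4 - 448γ^2 + 27556 = 0. So γ is a root of x^4 - 448x^2 + 27556. This polynomial is irreducible over Q: it has no rational root (each ±√29 ± √195 is irrational), and any factorization into two quadratics over Q would force √(5655) ∈ Q (pairing opposite roots) or √29, √195 ∈ Q (other pairings), all impossible. Hence [Q(γ):Q] = 4 = [Q(√29, √195):Q], so Q(γ) = Q(√29, √195).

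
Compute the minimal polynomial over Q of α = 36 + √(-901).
m_α(x) = x^2 - 72x + 2197

From α - 36 = √(-901), squaring gives (α - 36)^2 = -901, i.e. α^2 - 72α + 1296 = -901, so α^2 - 72α + 2197 = 0. The discriminant of x^2 - 72x + 2197 is (-72)^2 - 4·(2197) = 5184 - 8788 = -3604, and 4·(-901) is not a perfect square in Q since -901 is squarefree and ≠ 1. Hence x^2 - 72x + 2197 is irreducible over Q and is the minimal polynomial of α.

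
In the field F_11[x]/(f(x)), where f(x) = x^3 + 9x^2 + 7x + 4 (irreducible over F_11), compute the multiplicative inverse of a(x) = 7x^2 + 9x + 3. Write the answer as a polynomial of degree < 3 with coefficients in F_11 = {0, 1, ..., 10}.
a(x)^(-1) ≡ 5x^2 + 7x + 10 (mod f(x))

Since f is irreducible over F_11, F_11[x]/(f) is a field and a(x) ≠ 0 has an inverse. Apply the extended Euclidean algorithm to f(x) and a(x) in F_11[x]: f(x) = (8x + 2)·a(x) + (9x + 9);  a(x) = (2x + 10)·(9x + 9) + (1). The last nonzero remainder is the constant 1 = gcd(f, a) in F_11. Back-substituting through the division chain expresses 1 = s(x)·a(x) + t(x)·f(x) with s(x) ≡ 5x^2 + 7x + 10 (mod f), so a(x)^(-1) ≡ s(x) = 5x^2 + 7x + 10 (mod f). Check: (7x^2 + 9x + 3)·(5x^2 + 7x + 10) = 2x^4 + 6x^3 + 5x^2 + x + 8 ≡ 1 (mod x^3 + 9x^2 + 7x + 4).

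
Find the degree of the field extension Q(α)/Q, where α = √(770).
[Q(α):Q] = 2

[Q(α):Q] equals the degree of the minimal polynomial of α. Here α^2 = 770 and x^2 - 770 is irreducible (d = 770 is squarefree, ≠ 1, hence not a square), so deg(m_α) = 2. Thus [Q(α):Q] = 2.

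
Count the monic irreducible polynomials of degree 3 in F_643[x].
There are 88615688 monic irreducible polynomials of degree 3 over F_643

Each element of F_{643^3} that lies in no proper subfield is a root of exactly one monic irreducible of degree 3 over F_643, and each such polynomial has 3 distinct roots in F_{643^3}. By Möbius inversion the count is N_643(3) = (1/3) Σ_{d|3} μ(3/d) · 643^d = (1/3)(μ(3)·643^1 + μ(1)·643^3) = 265847064/3 = 88615688.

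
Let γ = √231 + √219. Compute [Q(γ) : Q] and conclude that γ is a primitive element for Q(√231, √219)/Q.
[Q(γ) : Q] = 4 (equivalently, Q(γ) = Q(√231, √219))

Obviously Q(γ) ⊆ Q(√231, √219), and [Q(√231, √219):Q] = 4 (since 231, 219 are distinct squarefree integers > 1 with 50589 not a perfect square). To show equality we compute the minimal polynomial of γ. From γ = √231 + √219: γ^2 = 231 + 2√(50589) + 219 = 450 + 2√(50589), so γ^2 - 450 = 2√(50589); squaring, (γ^2 - 450)^2 = 4·50589, i.e. γ^4 - 900γ^2 + 202500 - 202356 = 0, i.e. γ^4 - 900γ^2 + 144 = 0. So γ is a root of x^4 - 900x^2 + 144. This polynomial is irreducible over Q: it has no rational root (each ±√231 ± √219 is irrational), and any factorization into two quadratics over Q would force √(50589) ∈ Q (pairing opposite roots) or √231, √219 ∈ Q (other pairings), all impossible. Hence [Q(γ):Q] = 4 = [Q(√231, √219):Q], so Q(γ) = Q(√231, √219).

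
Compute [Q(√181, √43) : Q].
[Q(√181, √43) : Q] = 4

[Q(√181):Q] = 2 (min poly x^2 - 181, irreducible since 181 is squarefree > 1). For the top step, suppose √43 ∈ Q(√181), say √43 = c + d√181 with c, d ∈ Q. Squaring: 43 = c^2 + 181d^2 + 2cd√181. Since √181 ∉ Q this forces 2cd = 0. If d = 0 then √43 = c ∈ Q, contradicting 43 squarefree > 1. If c = 0 then 43 = 181d^2, so 181·43 = (181d)^2 is a perfect square in Q — but 181·43 = 7783 is not a perfect square (since 181 and 43 are distinct squarefree integers). Contradiction. Hence √43 ∉ Q(√181), so x^2 - 43 stays irreducible over Q(√181) and [Q(√181, √43) : Q(√181)] = 2. By the tower law, [Q(√181, √43) : Q] = 2 · 2 = 4.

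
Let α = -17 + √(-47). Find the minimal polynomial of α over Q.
m_α(x) = x^2 + 34x + 336

From α + 17 = √(-47), squaring gives (α + 17)^2 = -47, i.e. α^2 + 34α + 289 = -47, so α^2 + 34α + 336 = 0. The discriminant of x^2 + 34x + 336 is (34)^2 - 4·(336) = 1156 - 1344 = -188, and 4·(-47) is not a perfect square in Q since -47 is squarefree and ≠ 1. Hence x^2 + 34x + 336 is irreducible over Q and is the minimal polynomial of α.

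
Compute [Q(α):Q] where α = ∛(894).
[Q(α):Q] = 3

The minimal polynomial of α is x^3 - 894, irreducible over Q since 894 is not a perfect cube (so x^3 - 894 has no rational root). Hence [Q(α):Q] = deg(m_α) = 3.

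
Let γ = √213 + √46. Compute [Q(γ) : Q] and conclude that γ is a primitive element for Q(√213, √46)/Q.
[Q(γ) : Q] = 4 (equivalently, Q(γ) = Q(√213, √46))

Obviously Q(γ) ⊆ Q(√213, √46), and [Q(√213, √46):Q] = 4 (since 213, 46 are distinct squarefree integers > 1 with 9798 not a perfect square). To show equality we compute the minimal polynomial of γ. From γ = √213 + √46: γ^2 = 213 + 2√(9798) + 46 = 259 + 2√(9798), so γ^2 - 259 = 2√(9798); squaring, (γ^2 - 259)^2 = 4·9798, i.e. γ^4 - 518γ^2 + 67081 - 39192 = 0, i.e. γ^4 - 518γ^2 + 27889 = 0. So γ is a root of x^4 - 518x^2 + 27889. This polynomial is irreducible over Q: it has no rational root (each ±√213 ± √46 is irrational), and any factorization into two quadratics over Q would force √(9798) ∈ Q (pairing opposite roots) or √213, √46 ∈ Q (other pairings), all impossible. Hence [Q(γ):Q] = 4 = [Q(√213, √46):Q], so Q(γ) = Q(√213, √46).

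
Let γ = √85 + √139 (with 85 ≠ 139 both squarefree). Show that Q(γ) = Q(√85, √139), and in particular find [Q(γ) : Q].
[Q(γ) : Q] = 4 (equivalently, Q(γ) = Q(√85, √139))

Obviously Q(γ) ⊆ Q(√85, √139), and [Q(√85, √139):Q] = 4 (since 85, 139 are distinct squarefree integers > 1 with 11815 not a perfect square). To show equality we compute the minimal polynomial of γ. From γ = √85 + √139: γ^2 = 85 + 2√(11815) + 139 = 224 + 2√(11815), so γ^2 - 224 = 2√(11815); squaring, (γ^2 - 224)^2 = 4·11815, i.e. γ^4 - 448γ^2 + 50176 - 47260 = 0, i.e. γ^4 - 448γ^2 + 2916 = 0. So γ is a root of x^4 - 448x^2 + 2916. This polynomial is irreducible over Q: it has no rational root (each ±√85 ± √139 is irrational), and any factorization into two quadratics over Q would force √(11815) ∈ Q (pairing opposite roots) or √85, √139 ∈ Q (other pairings), all impossible. Hence [Q(γ):Q] = 4 = [Q(√85, √139):Q], so Q(γ) = Q(√85, √139).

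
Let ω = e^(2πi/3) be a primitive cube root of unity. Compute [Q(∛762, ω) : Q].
[Q(∛762, ω) : Q] = 6

[Q(∛762):Q] = 3 (min poly x^3 - 762, irreducible since 762 is not a perfect cube). [Q(ω):Q] = 2 (min poly x^2 + x + 1). Since Q(∛762) ⊂ R and ω ∉ R, we have ω ∉ Q(∛762), so x^2 + x + 1 remains irreducible over Q(∛762) and [Q(∛762, ω) : Q(∛762)] = 2. By the tower law, [Q(∛762, ω) : Q] = 3 · 2 = 6. (In fact Q(∛762, ω) is the splitting field of x^3 - 762 over Q.)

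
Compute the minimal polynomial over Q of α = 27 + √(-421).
m_α(x) = x^2 - 54x + 1150

From α - 27 = √(-421), squaring gives (α - 27)^2 = -421, i.e. α^2 - 54α + 729 = -421, so α^2 - 54α + 1150 = 0. The discriminant of x^2 - 54x + 1150 is (-54)^2 - 4·(1150) = 2916 - 4600 = -1684, and 4·(-421) is not a perfect square in Q since -421 is squarefree and ≠ 1. Hence x^2 - 54x + 1150 is irreducible over Q and is the minimal polynomial of α.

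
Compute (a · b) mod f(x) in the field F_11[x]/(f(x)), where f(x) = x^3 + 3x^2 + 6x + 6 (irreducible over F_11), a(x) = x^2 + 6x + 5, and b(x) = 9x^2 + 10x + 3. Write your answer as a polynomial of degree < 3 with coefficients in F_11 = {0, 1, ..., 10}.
a · b ≡ 9x^2 + x + 2 (mod f(x))

Multiply in F_11[x]: a(x)·b(x) = (x^2 + 6x + 5)·(9x^2 + 10x + 3) = 9x^4 + 9x^3 + 9x^2 + 2x + 4. This has degree ≥ 3, so divide by f(x) over F_11: 9x^4 + 9x^3 + 9x^2 + 2x + 4 = (9x + 4)·(x^3 + 3x^2 + 6x + 6) + (9x^2 + x + 2). Hence a·b ≡ 9x^2 + x + 2 (mod f). (F_11[x]/(f) is a field with 11^3 = 1331 elements since f is irreducible of degree 3.)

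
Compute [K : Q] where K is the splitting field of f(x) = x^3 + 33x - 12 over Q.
[K : Q] = 6

By the rational root test, any rational root of the monic integer polynomial f(x) = x^3 + 33x - 12 must be an integer dividing the constant term -12, i.e. one of ±{1, 2, 3, 4, 6, 12}. Evaluating: f(1) = 22, f(-1) = -46, f(2) = 62, f(-2) = -86, f(3) = 114, f(-3) = -138, f(4) = 184, f(-4) = -208, f(6) = 402, f(-6) = -426, f(12) = 2112, f(-12) = -2136; none is 0, so f has no rational root and is therefore irreducible over Q (a cubic with no linear factor over a field is irreducible). For an irreducible cubic, the Galois group is A_3 or S_3 according as the discriminant disc(f) = -4a^3 - 27b^2 = -4·(33)^3 - 27·(-12)^2 = -147636 is or is not a square in Q. Here disc(f) = -147636 is not a perfect square in Q, so the Galois group of f over Q is not contained in A_3 and must be all of S_3. The splitting field has degree |S_3| = 6 over Q, so [K : Q] = 6.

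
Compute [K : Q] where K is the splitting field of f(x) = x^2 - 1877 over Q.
[K : Q] = 2

f(x) = x^2 - 1877 factors as (x - √1877)(x + √1877). The splitting field is K = Q(√1877). Since 1877 is squarefree and > 1, it is not a perfect square, so x^2 - 1877 is irreducible over Q and [Q(√1877) : Q] = 2. Hence [K : Q] = 2.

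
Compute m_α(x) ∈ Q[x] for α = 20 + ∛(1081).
m_α(x) = x^3 - 60x^2 + 1200x - 9081

Set β = α - 20 = ∛(1081), so β^3 = 1081. Then (α - 20)^3 - 1081 = 0, i.e. α is a root of g(x) = (x - 20)^3 - 1081 = x^3 - 60x^2 + 1200x - 9081. Since g(x) = h(x - 20) where h(x) = x^3 - 1081, and h is irreducible over Q (because 1081 is not a perfect cube, so h has no rational root, and a monic cubic with no rational root is irreducible), g is also irreducible (irreducibility is preserved under the substitution x → x - 20). Hence m_α(x) = x^3 - 60x^2 + 1200x - 9081.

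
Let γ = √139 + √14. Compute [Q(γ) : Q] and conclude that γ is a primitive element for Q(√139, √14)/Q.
[Q(γ) : Q] = 4 (equivalently, Q(γ) = Q(√139, √14))

Obviously Q(γ) ⊆ Q(√139, √14), and [Q(√139, √14):Q] = 4 (since 139, 14 are distinct squarefree integers > 1 with 1946 not a perfect square). To show equality we compute the minimal polynomial of γ. From γ = √139 + √14: γ^2 = 139 + 2√(1946) + 14 = 153 + 2√(1946), so γ^2 - 153 = 2√(1946); squaring, (γ^2 - 153)^2 = 4·1946, i.e. γ^4 - 306γ^2 + 23409 - 7784 = 0, i.e. γ^4 - 306γ^2 + 15625 = 0. So γ is a root of x^4 - 306x^2 + 15625. This polynomial is irreducible over Q: it has no rational root (each ±√139 ± √14 is irrational), and any factorization into two quadratics over Q would force √(1946) ∈ Q (pairing opposite roots) or √139, √14 ∈ Q (other pairings), all impossible. Hence [Q(γ):Q] = 4 = [Q(√139, √14):Q], so Q(γ) = Q(√139, √14).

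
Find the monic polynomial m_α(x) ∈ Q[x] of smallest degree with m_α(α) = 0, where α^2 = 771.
m_α(x) = x^2 - 771

α satisfies α^2 - 771 = 0, so x^2 - 771 annihilates α. Since d = 771 is squarefree and ≠ 1, it is not a perfect square in Q, so x^2 - 771 has no rational root and is therefore irreducible over Q (a degree-2 polynomial over a field is irreducible iff it has no root). Hence m_α(x) = x^2 - 771.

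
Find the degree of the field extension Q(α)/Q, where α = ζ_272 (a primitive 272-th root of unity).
[Q(α):Q] = 128

The minimal polynomial of ζ_272 over Q is the 272-th cyclotomic polynomial Φ_272(x), which is irreducible over Q and has degree φ(272) = 128. Hence [Q(α):Q] = φ(272) = 128.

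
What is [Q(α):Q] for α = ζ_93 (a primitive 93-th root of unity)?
[Q(α):Q] = 60

The minimal polynomial of ζ_93 over Q is the 93-th cyclotomic polynomial Φ_93(x), which is irreducible over Q and has degree φ(93) = 60. Hence [Q(α):Q] = φ(93) = 60.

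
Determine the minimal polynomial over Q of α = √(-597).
m_α(x) = x^2 + 597

α satisfies α^2 + 597 = 0, so x^2 + 597 annihilates α. Since d = -597 is squarefree and ≠ 1, it is not a perfect square in Q, so x^2 + 597 has no rational root and is therefore irreducible over Q (a degree-2 polynomial over a field is irreducible iff it has no root). Hence m_α(x) = x^2 + 597.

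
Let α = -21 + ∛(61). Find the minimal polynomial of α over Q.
m_α(x) = x^3 + 63x^2 + 1323x + 9200

Set β = α + 21 = ∛(61), so β^3 = 61. Then (α + 21)^3 - 61 = 0, i.e. α is a root of g(x) = (x + 21)^3 - 61 = x^3 + 63x^2 + 1323x + 9200. Since g(x) = h(x + 21) where h(x) = x^3 - 61, and h is irreducible over Q (because 61 is not a perfect cube, so h has no rational root, and a monic cubic with no rational root is irreducible), g is also irreducible (irreducibility is preserved under the substitution x → x + 21). Hence m_α(x) = x^3 + 63x^2 + 1323x + 9200.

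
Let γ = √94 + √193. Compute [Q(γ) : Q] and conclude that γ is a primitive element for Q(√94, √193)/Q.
[Q(γ) : Q] = 4 (equivalently, Q(γ) = Q(√94, √193))

Obviously Q(γ) ⊆ Q(√94, √193), and [Q(√94, √193):Q] = 4 (since 94, 193 are distinct squarefree integers > 1 with 18142 not a perfect square). To show equality we compute the minimal polynomial of γ. From γ = √94 + √193: γ^2 = 94 + 2√(18142) + 193 = 287 + 2√(18142), so γ^2 - 287 = 2√(18142); squaring, (γ^2 - 287)^2 = 4·18142, i.e. γ^4 - 574γ^2 + 82369 - 72568 = 0, i.e. γ^4 - 574γ^2 + 9801 = 0. So γ is a root of x^4 - 574x^2 + 9801. This polynomial is irreducible over Q: it has no rational root (each ±√94 ± √193 is irrational), and any factorization into two quadratics over Q would force √(18142) ∈ Q (pairing opposite roots) or √94, √193 ∈ Q (other pairings), all impossible. Hence [Q(γ):Q] = 4 = [Q(√94, √193):Q], so Q(γ) = Q(√94, √193).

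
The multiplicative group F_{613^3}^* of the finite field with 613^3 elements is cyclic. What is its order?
|F_{613^3}^*| = 230346396

F_{613^3} has 613^3 = 230346397 elements; its multiplicative group consists of all nonzero elements, so |F_{613^3}^*| = 230346397 - 1 = 230346396. (It is cyclic since any finite subgroup of the multiplicative group of a field is cyclic.)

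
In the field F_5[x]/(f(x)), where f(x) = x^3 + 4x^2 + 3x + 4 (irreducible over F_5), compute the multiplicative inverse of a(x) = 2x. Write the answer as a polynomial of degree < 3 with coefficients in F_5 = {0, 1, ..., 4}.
a(x)^(-1) ≡ 3x^2 + 2x + 4 (mod f(x))

Since f is irreducible over F_5, F_5[x]/(f) is a field and a(x) ≠ 0 has an inverse. Apply the extended Euclidean algorithm to f(x) and a(x) in F_5[x]: f(x) = (3x^2 + 2x + 4)·a(x) + (4). The last nonzero remainder is the constant 4 = gcd(f, a) in F_5. Back-substituting through the division chain expresses 4 = s(x)·a(x) + t(x)·f(x) with s(x) ≡ 2x^2 + 3x + 1 (mod f), so (2x^2 + 3x + 1)·a(x) ≡ 4 (mod f). Multiplying by 4^(-1) ≡ 4 in F_5 gives a(x)^(-1) ≡ 4·(2x^2 + 3x + 1) ≡ 3x^2 + 2x + 4 (mod f). Check: (2x)·(3x^2 + 2x + 4) = x^3 + 4x^2 + 3x ≡ 1 (mod x^3 + 4x^2 + 3x + 4).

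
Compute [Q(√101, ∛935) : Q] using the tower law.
[Q(√101, ∛935) : Q] = 6

Let L = Q(√101, ∛935). Since Q(√101) ⊂ L and [Q(√101):Q] = 2, the tower law gives 2 | [L:Q]. Likewise Q(∛935) ⊂ L with [Q(∛935):Q] = 3 (because 935 is not a perfect cube), so 3 | [L:Q]. As gcd(2,3) = 1, [L:Q] is divisible by 6. Conversely L is generated over Q by √101 and ∛935, so [L:Q] ≤ 2·3 = 6. Therefore [Q(√101, ∛935) : Q] = 6.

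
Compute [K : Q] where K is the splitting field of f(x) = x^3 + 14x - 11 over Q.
[K : Q] = 6

By the rational root test, any rational root of the monic integer polynomial f(x) = x^3 + 14x - 11 must be an integer dividing the constant term -11, i.e. one of ±{1, 11}. Evaluating: f(1) = 4, f(-1) = -26, f(11) = 1474, f(-11) = -1496; none is 0, so f has no rational root and is therefore irreducible over Q (a cubic with no linear factor over a field is irreducible). For an irreducible cubic, the Galois group is A_3 or S_3 according as the discriminant disc(f) = -4a^3 - 27b^2 = -4·(14)^3 - 27·(-11)^2 = -14243 is or is not a square in Q. Here disc(f) = -14243 is not a perfect square in Q, so the Galois group of f over Q is not contained in A_3 and must be all of S_3. The splitting field has degree |S_3| = 6 over Q, so [K : Q] = 6.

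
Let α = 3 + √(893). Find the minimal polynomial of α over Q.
m_α(x) = x^2 - 6x - 884

From α - 3 = √(893), squaring gives (α - 3)^2 = 893, i.e. α^2 - 6α + 9 = 893, so α^2 - 6α - 884 = 0. The discriminant of x^2 - 6x - 884 is (-6)^2 - 4·(-884) = 36 + 3536 = 3572, and 4·(893) is not a perfect square in Q since 893 is squarefree and ≠ 1. Hence x^2 - 6x - 884 is irreducible over Q and is the minimal polynomial of α.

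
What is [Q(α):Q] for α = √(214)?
[Q(α):Q] = 2

[Q(α):Q] equals the degree of the minimal polynomial of α. Here α^2 = 214 and x^2 - 214 is irreducible (d = 214 is squarefree, ≠ 1, hence not a square), so deg(m_α) = 2. Thus [Q(α):Q] = 2.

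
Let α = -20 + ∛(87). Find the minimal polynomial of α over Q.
m_α(x) = x^3 + 60x^2 + 1200x + 7913

Set β = α + 20 = ∛(87), so β^3 = 87. Then (α + 20)^3 - 87 = 0, i.e. α is a root of g(x) = (x + 20)^3 - 87 = x^3 + 60x^2 + 1200x + 7913. Since g(x) = h(x + 20) where h(x) = x^3 - 87, and h is irreducible over Q (because 87 is not a perfect cube, so h has no rational root, and a monic cubic with no rational root is irreducible), g is also irreducible (irreducibility is preserved under the substitution x → x + 20). Hence m_α(x) = x^3 + 60x^2 + 1200x + 7913.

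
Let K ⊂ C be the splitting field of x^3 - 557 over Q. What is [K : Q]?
[K : Q] = 6

The roots of x^3 - 557 are ∛557, ω∛557, ω^2∛557 where ω = e^(2πi/3) is a primitive cube root of unity, so K = Q(∛557, ω). Now [Q(∛557):Q] = 3 (since 557 is not a perfect cube, x^3 - 557 is irreducible) and [Q(ω):Q] = 2. Both 2 and 3 divide [K:Q], and [K:Q] ≤ 3·2 = 6, so [K:Q] = 6. (Equivalently: Q(∛557) ⊂ R but ω ∉ R, so [K : Q(∛557)] = 2.)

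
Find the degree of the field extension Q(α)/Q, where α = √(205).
[Q(α):Q] = 2

[Q(α):Q] equals the degree of the minimal polynomial of α. Here α^2 = 205 and x^2 - 205 is irreducible (d = 205 is squarefree, ≠ 1, hence not a square), so deg(m_α) = 2. Thus [Q(α):Q] = 2.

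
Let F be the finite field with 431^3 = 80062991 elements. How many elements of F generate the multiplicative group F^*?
There are φ(80062990) = 26345088 primitive elements

F_q^* is cyclic of order q - 1 = 80062990. A cyclic group of order m has exactly φ(m) generators. Here m = 80062990 = 2 · 5 · 7 · 43 · 67 · 397, so the number of primitive elements is φ(80062990) = 26345088.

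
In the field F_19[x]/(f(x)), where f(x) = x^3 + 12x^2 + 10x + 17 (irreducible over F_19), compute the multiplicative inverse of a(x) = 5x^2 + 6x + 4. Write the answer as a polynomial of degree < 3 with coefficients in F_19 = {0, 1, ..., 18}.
a(x)^(-1) ≡ 11x^2 + 18x + 10 (mod f(x))

Since f is irreducible over F_19, F_19[x]/(f) is a field and a(x) ≠ 0 has an inverse. Apply the extended Euclidean algorithm to f(x) and a(x) in F_19[x]: f(x) = (4x + 9)·a(x) + (16x);  a(x) = (11x + 17)·(16x) + (4). The last nonzero remainder is the constant 4 = gcd(f, a) in F_19. Back-substituting through the division chain expresses 4 = s(x)·a(x) + t(x)·f(x) with s(x) ≡ 6x^2 + 15x + 2 (mod f), so (6x^2 + 15x + 2)·a(x) ≡ 4 (mod f). Multiplying by 4^(-1) ≡ 5 in F_19 gives a(x)^(-1) ≡ 5·(6x^2 + 15x + 2) ≡ 11x^2 + 18x + 10 (mod f). Check: (5x^2 + 6x + 4)·(11x^2 + 18x + 10) = 17x^4 + 4x^3 + 12x^2 + 18x + 2 ≡ 1 (mod x^3 + 12x^2 + 10x + 17).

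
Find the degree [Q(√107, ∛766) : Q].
[Q(√107, ∛766) : Q] = 6

Let L = Q(√107, ∛766). Since Q(√107) ⊂ L and [Q(√107):Q] = 2, the tower law gives 2 | [L:Q]. Likewise Q(∛766) ⊂ L with [Q(∛766):Q] = 3 (because 766 is not a perfect cube), so 3 | [L:Q]. As gcd(2,3) = 1, [L:Q] is divisible by 6. Conversely L is generated over Q by √107 and ∛766, so [L:Q] ≤ 2·3 = 6. Therefore [Q(√107, ∛766) : Q] = 6.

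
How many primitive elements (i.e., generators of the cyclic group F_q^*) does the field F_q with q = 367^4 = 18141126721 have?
There are φ(18141126720) = 4551106560 primitive elements

F_q^* is cyclic of order q - 1 = 18141126720. A cyclic group of order m has exactly φ(m) generators. Here m = 18141126720 = 2^6 · 3 · 5 · 23 · 61 · 13469, so the number of primitive elements is φ(18141126720) = 4551106560.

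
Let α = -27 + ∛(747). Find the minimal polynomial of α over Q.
m_α(x) = x^3 + 81x^2 + 2187x + 18936

Set β = α + 27 = ∛(747), so β^3 = 747. Then (α + 27)^3 - 747 = 0, i.e. α is a root of g(x) = (x + 27)^3 - 747 = x^3 + 81x^2 + 2187x + 18936. Since g(x) = h(x + 27) where h(x) = x^3 - 747, and h is irreducible over Q (because 747 is not a perfect cube, so h has no rational root, and a monic cubic with no rational root is irreducible), g is also irreducible (irreducibility is preserved under the substitution x → x + 27). Hence m_α(x) = x^3 + 81x^2 + 2187x + 18936.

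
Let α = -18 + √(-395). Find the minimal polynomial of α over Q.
m_α(x) = x^2 + 36x + 719

From α + 18 = √(-395), squaring gives (α + 18)^2 = -395, i.e. α^2 + 36α + 324 = -395, so α^2 + 36α + 719 = 0. The discriminant of x^2 + 36x + 719 is (36)^2 - 4·(719) = 1296 - 2876 = -1580, and 4·(-395) is not a perfect square in Q since -395 is squarefree and ≠ 1. Hence x^2 + 36x + 719 is irreducible over Q and is the minimal polynomial of α.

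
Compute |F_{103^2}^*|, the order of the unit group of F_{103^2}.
|F_{103^2}^*| = 10608

F_{103^2} has 103^2 = 10609 elements; its multiplicative group consists of all nonzero elements, so |F_{103^2}^*| = 10609 - 1 = 10608. (It is cyclic since any finite subgroup of the multiplicative group of a field is cyclic.)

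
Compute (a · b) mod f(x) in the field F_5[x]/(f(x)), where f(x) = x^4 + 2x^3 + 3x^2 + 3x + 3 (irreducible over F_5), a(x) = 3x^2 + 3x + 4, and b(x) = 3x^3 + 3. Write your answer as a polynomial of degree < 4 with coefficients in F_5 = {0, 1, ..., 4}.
a · b ≡ 3x^3 + 4x^2 + 4x + 4 (mod f(x))

Multiply in F_5[x]: a(x)·b(x) = (3x^2 + 3x + 4)·(3x^3 + 3) = 4x^5 + 4x^4 + 2x^3 + 4x^2 + 4x + 2. This has degree ≥ 4, so divide by f(x) over F_5: 4x^5 + 4x^4 + 2x^3 + 4x^2 + 4x + 2 = (4x + 1)·(x^4 + 2x^3 + 3x^2 + 3x + 3) + (3x^3 + 4x^2 + 4x + 4). Hence a·b ≡ 3x^3 + 4x^2 + 4x + 4 (mod f). (F_5[x]/(f) is a field with 5^4 = 625 elements since f is irreducible of degree 4.)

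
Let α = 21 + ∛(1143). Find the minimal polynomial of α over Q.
m_α(x) = x^3 - 63x^2 + 1323x - 10404

Set β = α - 21 = ∛(1143), so β^3 = 1143. Then (α - 21)^3 - 1143 = 0, i.e. α is a root of g(x) = (x - 21)^3 - 1143 = x^3 - 63x^2 + 1323x - 10404. Since g(x) = h(x - 21) where h(x) = x^3 - 1143, and h is irreducible over Q (because 1143 is not a perfect cube, so h has no rational root, and a monic cubic with no rational root is irreducible), g is also irreducible (irreducibility is preserved under the substitution x → x - 21). Hence m_α(x) = x^3 - 63x^2 + 1323x - 10404.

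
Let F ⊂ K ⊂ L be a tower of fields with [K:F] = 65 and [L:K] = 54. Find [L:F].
[L:F] = 3510

The tower law says that for any tower of field extensions F ⊂ K ⊂ L with finite degrees, [L:F] = [L:K] · [K:F]. Here this gives [L:F] = 54 · 65 = 3510.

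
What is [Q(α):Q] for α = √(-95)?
[Q(α):Q] = 2

[Q(α):Q] equals the degree of the minimal polynomial of α. Here α^2 = -95 and x^2 + 95 is irreducible (d = -95 is squarefree, ≠ 1, hence not a square), so deg(m_α) = 2. Thus [Q(α):Q] = 2.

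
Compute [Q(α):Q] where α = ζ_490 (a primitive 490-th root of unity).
[Q(α):Q] = 168

The minimal polynomial of ζ_490 over Q is the 490-th cyclotomic polynomial Φ_490(x), which is irreducible over Q and has degree φ(490) = 168. Hence [Q(α):Q] = φ(490) = 168.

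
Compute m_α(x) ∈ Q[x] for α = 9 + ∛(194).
m_α(x) = x^3 - 27x^2 + 243x - 923

Set β = α - 9 = ∛(194), so β^3 = 194. Then (α - 9)^3 - 194 = 0, i.e. α is a root of g(x) = (x - 9)^3 - 194 = x^3 - 27x^2 + 243x - 923. Since g(x) = h(x - 9) where h(x) = x^3 - 194, and h is irreducible over Q (because 194 is not a perfect cube, so h has no rational root, and a monic cubic with no rational root is irreducible), g is also irreducible (irreducibility is preserved under the substitution x → x - 9). Hence m_α(x) = x^3 - 27x^2 + 243x - 923.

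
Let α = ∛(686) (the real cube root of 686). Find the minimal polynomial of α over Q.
m_α(x) = x^3 - 686

α satisfies α^3 = 686, so x^3 - 686 annihilates α. By the rational root test, a rational root p/q (in lowest terms) of x^3 - 686 would satisfy p^3 = 686 q^3, forcing q = 1 and p^3 = 686; but 686 is not a perfect cube, contradiction. A monic cubic over Q with no rational root is irreducible (any nontrivial factorization would include a linear factor). Hence x^3 - 686 is the minimal polynomial of α, and in particular [Q(α):Q] = 3.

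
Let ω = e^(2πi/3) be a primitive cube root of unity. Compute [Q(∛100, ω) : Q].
[Q(∛100, ω) : Q] = 6

[Q(∛100):Q] = 3 (min poly x^3 - 100, irreducible since 100 is not a perfect cube). [Q(ω):Q] = 2 (min poly x^2 + x + 1). Since Q(∛100) ⊂ R and ω ∉ R, we have ω ∉ Q(∛100), so x^2 + x + 1 remains irreducible over Q(∛100) and [Q(∛100, ω) : Q(∛100)] = 2. By the tower law, [Q(∛100, ω) : Q] = 3 · 2 = 6. (In fact Q(∛100, ω) is the splitting field of x^3 - 100 over Q.)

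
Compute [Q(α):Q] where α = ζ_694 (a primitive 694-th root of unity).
[Q(α):Q] = 346

The minimal polynomial of ζ_694 over Q is the 694-th cyclotomic polynomial Φ_694(x), which is irreducible over Q and has degree φ(694) = 346. Hence [Q(α):Q] = φ(694) = 346.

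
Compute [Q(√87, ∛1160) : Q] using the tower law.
[Q(√87, ∛1160) : Q] = 6

Let L = Q(√87, ∛1160). Since Q(√87) ⊂ L and [Q(√87):Q] = 2, the tower law gives 2 | [L:Q]. Likewise Q(∛1160) ⊂ L with [Q(∛1160):Q] = 3 (because 1160 is not a perfect cube), so 3 | [L:Q]. As gcd(2,3) = 1, [L:Q] is divisible by 6. Conversely L is generated over Q by √87 and ∛1160, so [L:Q] ≤ 2·3 = 6. Therefore [Q(√87, ∛1160) : Q] = 6.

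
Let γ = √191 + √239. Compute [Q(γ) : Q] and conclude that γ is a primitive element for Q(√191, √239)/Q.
[Q(γ) : Q] = 4 (equivalently, Q(γ) = Q(√191, √239))

Obviously Q(γ) ⊆ Q(√191, √239), and [Q(√191, √239):Q] = 4 (since 191, 239 are distinct squarefree integers > 1 with 45649 not a perfect square). To show equality we compute the minimal polynomial of γ. From γ = √191 + √239: γ^2 = 191 + 2√(45649) + 239 = 430 + 2√(45649), so γ^2 - 430 = 2√(45649); squaring, (γ^2 - 430)^2 = 4·45649, i.e. γ^4 - 860γ^2 + 184900 - 182596 = 0, i.e. γ^4 - 860γ^2 + 2304 = 0. So γ is a root of x^4 - 860x^2 + 2304. This polynomial is irreducible over Q: it has no rational root (each ±√191 ± √239 is irrational), and any factorization into two quadratics over Q would force √(45649) ∈ Q (pairing opposite roots) or √191, √239 ∈ Q (other pairings), all impossible. Hence [Q(γ):Q] = 4 = [Q(√191, √239):Q], so Q(γ) = Q(√191, √239).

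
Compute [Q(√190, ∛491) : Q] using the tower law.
[Q(√190, ∛491) : Q] = 6

Let L = Q(√190, ∛491). Since Q(√190) ⊂ L and [Q(√190):Q] = 2, the tower law gives 2 | [L:Q]. Likewise Q(∛491) ⊂ L with [Q(∛491):Q] = 3 (because 491 is not a perfect cube), so 3 | [L:Q]. As gcd(2,3) = 1, [L:Q] is divisible by 6. Conversely L is generated over Q by √190 and ∛491, so [L:Q] ≤ 2·3 = 6. Therefore [Q(√190, ∛491) : Q] = 6.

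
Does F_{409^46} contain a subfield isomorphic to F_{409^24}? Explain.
No: F_{409^24} is not a subfield of F_{409^46}

F_{p^m} embeds in F_{p^n} iff m | n. Here 24 ∤ 46 (since 46 = 1·24 + 22 with remainder 22 ≠ 0), so F_{409^24} is not a subfield of F_{409^46}. Equivalently: if it were, the tower law would give 24 = [F_{409^24}:F_409] dividing [F_{409^46}:F_409] = 46, contradiction.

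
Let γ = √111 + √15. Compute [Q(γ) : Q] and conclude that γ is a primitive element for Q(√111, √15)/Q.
[Q(γ) : Q] = 4 (equivalently, Q(γ) = Q(√111, √15))

Obviously Q(γ) ⊆ Q(√111, √15), and [Q(√111, √15):Q] = 4 (since 111, 15 are distinct squarefree integers > 1 with 1665 not a perfect square). To show equality we compute the minimal polynomial of γ. From γ = √111 + √15: γ^2 = 111 + 2√(1665) + 15 = 126 + 2√(1665), so γ^2 - 126 = 2√(1665); squaring, (γ^2 - 126)^2 = 4·1665, i.e. γ^4 - 252γ^2 + 15876 - 6660 = 0, i.e. γ^4 - 252γ^2 + 9216 = 0. So γ is a root of x^4 - 252x^2 + 9216. This polynomial is irreducible over Q: it has no rational root (each ±√111 ± √15 is irrational), and any factorization into two quadratics over Q would force √(1665) ∈ Q (pairing opposite roots) or √111, √15 ∈ Q (other pairings), all impossible. Hence [Q(γ):Q] = 4 = [Q(√111, √15):Q], so Q(γ) = Q(√111, √15).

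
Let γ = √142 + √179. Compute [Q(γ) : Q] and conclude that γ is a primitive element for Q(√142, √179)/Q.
[Q(γ) : Q] = 4 (equivalently, Q(γ) = Q(√142, √179))

Obviously Q(γ) ⊆ Q(√142, √179), and [Q(√142, √179):Q] = 4 (since 142, 179 are distinct squarefree integers > 1 with 25418 not a perfect square). To show equality we compute the minimal polynomial of γ. From γ = √142 + √179: γ^2 = 142 + 2√(25418) + 179 = 321 + 2√(25418), so γ^2 - 321 = 2√(25418); squaring, (γ^2 - 321)^2 = 4·25418, i.e. γ^4 - 642γ^2 + 103041 - 101672 = 0, i.e. γ^4 - 642γ^2 + 1369 = 0. So γ is a root of x^4 - 642x^2 + 1369. This polynomial is irreducible over Q: it has no rational root (each ±√142 ± √179 is irrational), and any factorization into two quadratics over Q would force √(25418) ∈ Q (pairing opposite roots) or √142, √179 ∈ Q (other pairings), all impossible. Hence [Q(γ):Q] = 4 = [Q(√142, √179):Q], so Q(γ) = Q(√142, √179).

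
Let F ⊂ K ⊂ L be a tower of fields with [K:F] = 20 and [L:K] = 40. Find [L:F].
[L:F] = 800

The tower law says that for any tower of field extensions F ⊂ K ⊂ L with finite degrees, [L:F] = [L:K] · [K:F]. Here this gives [L:F] = 40 · 20 = 800.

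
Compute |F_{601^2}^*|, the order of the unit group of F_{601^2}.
|F_{601^2}^*| = 361200

F_{601^2} has 601^2 = 361201 elements; its multiplicative group consists of all nonzero elements, so |F_{601^2}^*| = 361201 - 1 = 361200. (It is cyclic since any finite subgroup of the multiplicative group of a field is cyclic.)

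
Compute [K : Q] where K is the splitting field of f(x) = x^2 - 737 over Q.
[K : Q] = 2

f(x) = x^2 - 737 factors as (x - √737)(x + √737). The splitting field is K = Q(√737). Since 737 is squarefree and > 1, it is not a perfect square, so x^2 - 737 is irreducible over Q and [Q(√737) : Q] = 2. Hence [K : Q] = 2.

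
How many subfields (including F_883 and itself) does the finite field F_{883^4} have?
F_{883^4} has 3 subfields

The subfields of F_{p^n} are exactly the fields F_{p^d} for d | n (each is the fixed field of the unique index-d subgroup of Gal(F_{p^n}/F_p) ≅ Z/nZ). The divisors of n = 4 are {1, 2, 4}, giving 3 subfields: F_{883^1}, F_{883^2}, F_{883^4}.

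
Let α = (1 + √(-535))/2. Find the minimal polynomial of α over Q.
m_α(x) = x^2 - x + 134

From 2α - 1 = √(-535), squaring gives (2α - 1)^2 = -535, i.e. 4α^2 - 4α + 1 = -535, so α^2 - α + (1 + 535)/4 = 0. Since -535 ≡ 1 (mod 4), (1 + 535)/4 = 134 ∈ Z. The polynomial x^2 - x + 134 has discriminant 1 - 4·(134) = -535, which is not a perfect square in Q (d = -535 is squarefree and ≠ 1), so x^2 - x + 134 is irreducible over Q. It is the minimal polynomial of α.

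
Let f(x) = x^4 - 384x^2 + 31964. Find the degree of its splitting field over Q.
[K : Q] = 4

Solving the quadratic in x^2: x^2 = (384 ± √(384^2 - 4·31964))/2 = (384 ± √19600)/2 = (384 ± 140)/2, giving x^2 = 262 or x^2 = 122. So f(x) = (x^2 - 262)(x^2 - 122) and the roots of f are ±√262, ±√122. Hence the splitting field is K = Q(√262, √122). Since 262 and 122 are distinct squarefree integers > 1, their product 31964 is not a perfect square, so √122 ∉ Q(√262). By the tower law [K:Q] = [Q(√262,√122):Q(√262)] · [Q(√262):Q] = 2 · 2 = 4.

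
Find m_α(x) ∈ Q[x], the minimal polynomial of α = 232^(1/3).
m_α(x) = x^3 - 232

α satisfies α^3 = 232, so x^3 - 232 annihilates α. By the rational root test, a rational root p/q (in lowest terms) of x^3 - 232 would satisfy p^3 = 232 q^3, forcing q = 1 and p^3 = 232; but 232 is not a perfect cube, contradiction. A monic cubic over Q with no rational root is irreducible (any nontrivial factorization would include a linear factor). Hence x^3 - 232 is the minimal polynomial of α, and in particular [Q(α):Q] = 3.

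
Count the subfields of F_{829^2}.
F_{829^2} has 2 subfields

The subfields of F_{p^n} are exactly the fields F_{p^d} for d | n (each is the fixed field of the unique index-d subgroup of Gal(F_{p^n}/F_p) ≅ Z/nZ). The divisors of n = 2 are {1, 2}, giving 2 subfields: F_{829^1}, F_{829^2}.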